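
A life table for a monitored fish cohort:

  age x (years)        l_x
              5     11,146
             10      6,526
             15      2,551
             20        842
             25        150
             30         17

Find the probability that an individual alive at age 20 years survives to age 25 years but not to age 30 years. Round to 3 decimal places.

0.158

This is the probability of reaching 25 but not 30, conditional on being alive at 20: (l_25 − l_30) / l_20.
= (150 − 17) / 842 = 133 / 842 = 0.157957.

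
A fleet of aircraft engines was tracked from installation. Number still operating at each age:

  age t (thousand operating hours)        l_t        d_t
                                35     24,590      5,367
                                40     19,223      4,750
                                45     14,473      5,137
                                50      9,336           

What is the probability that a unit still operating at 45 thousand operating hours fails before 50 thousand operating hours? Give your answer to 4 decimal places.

0.3549

P(fail before 50 | operational at 45) = 1 − l_50/l_45 = 1 − 9,336/14,473 = (5,137)/14,473 = 0.354937.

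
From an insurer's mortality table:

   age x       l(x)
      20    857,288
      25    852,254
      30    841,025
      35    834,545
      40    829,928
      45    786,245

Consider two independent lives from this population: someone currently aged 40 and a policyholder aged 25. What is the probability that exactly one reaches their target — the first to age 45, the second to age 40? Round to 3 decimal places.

p₁ = l(45)/l(40) = 786,245/829,928 = 0.947365; p₂ = l(40)/l(25) = 829,928/852,254 = 0.973804.
P(exactly one) = p₁(1−p₂) + (1−p₁)p₂ = 0.024817 + 0.051256 = 0.076073.

0.076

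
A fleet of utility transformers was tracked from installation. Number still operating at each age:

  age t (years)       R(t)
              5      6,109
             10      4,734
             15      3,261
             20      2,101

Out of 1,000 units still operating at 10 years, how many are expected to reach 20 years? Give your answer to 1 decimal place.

443.8

The relevant probability is 2,101/4,734 = 0.443811.
Expected number = 1,000 × 0.443811 = 443.8.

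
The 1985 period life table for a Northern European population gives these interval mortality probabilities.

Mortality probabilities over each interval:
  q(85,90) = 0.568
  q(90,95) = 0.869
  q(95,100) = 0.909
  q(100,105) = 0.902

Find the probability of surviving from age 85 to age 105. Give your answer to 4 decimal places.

0.0005

Survival from 85 to 105 is the product of surviving each interval: (1 − 0.568) × (1 − 0.869) × (1 − 0.909) × (1 − 0.902).
= 0.432 × 0.131 × 0.091 × 0.098 = 0.000505.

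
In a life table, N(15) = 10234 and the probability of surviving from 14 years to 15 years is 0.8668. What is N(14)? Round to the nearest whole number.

N(14) = N(15) / p = 10234 / 0.8668 = 11807.

11807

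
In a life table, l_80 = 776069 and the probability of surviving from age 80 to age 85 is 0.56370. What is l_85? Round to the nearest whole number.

437470

l_85 = l_80 × p = 776069 × 0.56370 = 437470.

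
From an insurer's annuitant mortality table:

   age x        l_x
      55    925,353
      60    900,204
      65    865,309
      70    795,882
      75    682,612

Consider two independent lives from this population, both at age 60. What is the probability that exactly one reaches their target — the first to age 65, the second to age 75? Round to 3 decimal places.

0.262

p₁ = l_65/l_60 = 865,309/900,204 = 0.961237; p₂ = l_75/l_60 = 682,612/900,204 = 0.758286.
P(exactly one) = p₁(1−p₂) + (1−p₁)p₂ = 0.232344 + 0.029393 = 0.261738.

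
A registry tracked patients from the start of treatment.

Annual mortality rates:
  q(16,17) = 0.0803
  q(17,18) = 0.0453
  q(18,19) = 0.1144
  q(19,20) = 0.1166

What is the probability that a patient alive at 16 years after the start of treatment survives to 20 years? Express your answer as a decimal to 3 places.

0.687

P(survive 16→20) = (1 − 0.0803) × (1 − 0.0453) × (1 − 0.1144) × (1 − 0.1166).
= 0.9197 × 0.9547 × 0.8856 × 0.8834 = 0.686923.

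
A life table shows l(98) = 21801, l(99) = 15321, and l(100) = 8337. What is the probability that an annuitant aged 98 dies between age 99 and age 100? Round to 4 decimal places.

This is the probability of reaching 99 but not 100, conditional on being alive at 98: (l(99) − l(100)) / l(98).
= (15321 − 8337) / 21801 = 6984 / 21801 = 0.320352.

0.3204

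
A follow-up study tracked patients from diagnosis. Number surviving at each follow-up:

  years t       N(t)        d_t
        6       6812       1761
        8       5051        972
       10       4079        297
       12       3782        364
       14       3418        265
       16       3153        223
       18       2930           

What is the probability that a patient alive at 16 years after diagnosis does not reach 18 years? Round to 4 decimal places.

0.0707

P(die before 18 | alive at 16) = 1 − N(18)/N(16) = 1 − 2930/3153 = (223)/3153 = 0.070726.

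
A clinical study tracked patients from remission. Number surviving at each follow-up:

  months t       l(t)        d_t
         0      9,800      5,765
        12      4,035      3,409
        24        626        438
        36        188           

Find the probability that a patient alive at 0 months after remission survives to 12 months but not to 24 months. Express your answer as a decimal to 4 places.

This is the probability of reaching 12 but not 24, conditional on being alive at 0: (l(12) − l(24)) / l(0).
= (4,035 − 626) / 9,800 = 3,409 / 9,800 = 0.347857.

0.3479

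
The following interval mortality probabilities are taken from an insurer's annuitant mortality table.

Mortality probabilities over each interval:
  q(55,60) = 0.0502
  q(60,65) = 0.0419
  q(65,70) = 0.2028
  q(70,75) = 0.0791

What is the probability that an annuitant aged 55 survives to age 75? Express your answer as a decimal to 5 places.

0.66807

P(survive 55→75) = (1 − 0.0502) × (1 − 0.0419) × (1 − 0.2028) × (1 − 0.0791).
= 0.9498 × 0.9581 × 0.7972 × 0.9209 = 0.668071.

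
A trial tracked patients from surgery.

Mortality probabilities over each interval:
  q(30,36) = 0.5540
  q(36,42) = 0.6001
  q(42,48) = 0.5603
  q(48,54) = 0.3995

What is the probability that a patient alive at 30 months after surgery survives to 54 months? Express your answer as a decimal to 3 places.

Chaining the interval survival probabilities: (1 − 0.5540) × (1 − 0.6001) × (1 − 0.5603) × (1 − 0.3995).
= 0.4460 × 0.3999 × 0.4397 × 0.6005 = 0.047093.

0.047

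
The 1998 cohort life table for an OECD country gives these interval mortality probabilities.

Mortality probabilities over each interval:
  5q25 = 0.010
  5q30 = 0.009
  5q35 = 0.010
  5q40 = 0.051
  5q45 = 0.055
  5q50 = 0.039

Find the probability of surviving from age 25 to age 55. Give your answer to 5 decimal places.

The overall survival probability is (1 − 0.010) × (1 − 0.009) × (1 − 0.010) × (1 − 0.051) × (1 − 0.055) × (1 − 0.039).
= 0.990 × 0.991 × 0.990 × 0.949 × 0.945 × 0.961 = 0.837077.

0.83708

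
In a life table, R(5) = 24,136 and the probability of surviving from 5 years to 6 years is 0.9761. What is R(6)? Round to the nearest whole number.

23559

R(6) = R(5) × p = 24,136 × 0.9761 = 23559.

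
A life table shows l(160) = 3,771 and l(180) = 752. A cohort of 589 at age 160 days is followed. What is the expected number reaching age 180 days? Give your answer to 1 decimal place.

117.5

The relevant probability is 752/3,771 = 0.199417.
Expected number = 589 × 0.199417 = 117.5.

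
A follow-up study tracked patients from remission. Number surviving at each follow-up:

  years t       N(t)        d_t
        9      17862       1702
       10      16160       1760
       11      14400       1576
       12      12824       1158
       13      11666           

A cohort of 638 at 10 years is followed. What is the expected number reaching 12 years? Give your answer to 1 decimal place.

The relevant probability is 12824/16160 = 0.793564.
Expected number = 638 × 0.793564 = 506.3.

506.3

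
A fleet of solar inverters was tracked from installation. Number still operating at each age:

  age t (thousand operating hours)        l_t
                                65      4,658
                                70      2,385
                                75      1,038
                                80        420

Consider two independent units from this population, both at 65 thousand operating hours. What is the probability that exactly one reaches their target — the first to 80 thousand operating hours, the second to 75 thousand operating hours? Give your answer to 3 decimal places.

0.273

p₁ = l_80/l_65 = 420/4,658 = 0.090167; p₂ = l_75/l_65 = 1,038/4,658 = 0.222842.
P(exactly one) = p₁(1−p₂) + (1−p₁)p₂ = 0.070074 + 0.202749 = 0.272823.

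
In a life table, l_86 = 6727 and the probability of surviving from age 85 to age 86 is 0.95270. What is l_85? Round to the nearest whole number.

7061

l_85 = l_86 / p = 6727 / 0.95270 = 7061.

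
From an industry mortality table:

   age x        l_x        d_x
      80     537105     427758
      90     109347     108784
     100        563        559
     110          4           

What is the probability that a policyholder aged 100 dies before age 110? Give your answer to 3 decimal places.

0.993

P(die before 110 | alive at 100) = 1 − l_110/l_100 = 1 − 4/563 = (559)/563 = 0.992895.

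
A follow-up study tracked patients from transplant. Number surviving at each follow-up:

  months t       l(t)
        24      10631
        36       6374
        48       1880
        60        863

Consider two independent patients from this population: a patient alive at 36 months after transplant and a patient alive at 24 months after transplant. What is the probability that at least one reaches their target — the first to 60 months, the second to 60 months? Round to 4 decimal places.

p₁ = l(60)/l(36) = 863/6374 = 0.135394; p₂ = l(60)/l(24) = 863/10631 = 0.081178.
P(at least one) = 1 − (1−p₁)(1−p₂) = 1 − 0.864606 × 0.918822 = 0.205581.

0.2056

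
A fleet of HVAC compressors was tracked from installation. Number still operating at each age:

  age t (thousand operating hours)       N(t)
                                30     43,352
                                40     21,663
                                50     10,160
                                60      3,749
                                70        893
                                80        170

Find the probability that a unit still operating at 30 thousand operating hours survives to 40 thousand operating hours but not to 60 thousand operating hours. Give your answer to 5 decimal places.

This is the probability of reaching 40 but not 60, conditional on being operational at 30: (N(40) − N(60)) / N(30).
= (21,663 − 3,749) / 43,352 = 17,914 / 43,352 = 0.413222.

0.41322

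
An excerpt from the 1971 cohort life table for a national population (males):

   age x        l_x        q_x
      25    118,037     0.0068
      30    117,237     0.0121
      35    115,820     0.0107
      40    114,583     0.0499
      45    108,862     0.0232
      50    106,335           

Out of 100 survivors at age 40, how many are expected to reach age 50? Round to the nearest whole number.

93

The relevant probability is 106,335/114,583 = 0.928017.
Expected number = 100 × 0.928017 = 93.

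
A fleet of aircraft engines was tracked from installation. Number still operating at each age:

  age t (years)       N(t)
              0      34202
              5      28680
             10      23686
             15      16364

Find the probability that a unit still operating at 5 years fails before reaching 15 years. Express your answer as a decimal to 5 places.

0.42943

P(fail before 15 | operational at 5) = 1 − N(15)/N(5) = 1 − 16364/28680 = (12316)/28680 = 0.429428.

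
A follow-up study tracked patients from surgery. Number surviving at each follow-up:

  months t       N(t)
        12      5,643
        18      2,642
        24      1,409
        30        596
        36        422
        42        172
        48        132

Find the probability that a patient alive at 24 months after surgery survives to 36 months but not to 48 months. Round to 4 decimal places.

This is the probability of reaching 36 but not 48, conditional on being alive at 24: (N(36) − N(48)) / N(24).
= (422 − 132) / 1,409 = 290 / 1,409 = 0.205820.

0.2058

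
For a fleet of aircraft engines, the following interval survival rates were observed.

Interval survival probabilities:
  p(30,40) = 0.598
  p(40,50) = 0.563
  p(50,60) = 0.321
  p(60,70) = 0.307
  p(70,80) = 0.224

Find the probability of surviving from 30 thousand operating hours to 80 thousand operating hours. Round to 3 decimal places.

Survival from 30 to 80 is the product of surviving each interval: 0.598 × 0.563 × 0.321 × 0.307 × 0.224.
= 0.007432.

0.007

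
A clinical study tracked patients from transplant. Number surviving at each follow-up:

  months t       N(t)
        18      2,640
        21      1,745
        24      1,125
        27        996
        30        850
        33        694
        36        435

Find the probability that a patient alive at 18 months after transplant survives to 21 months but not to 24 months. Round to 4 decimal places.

0.2348

This is the probability of reaching 21 but not 24, conditional on being alive at 18: (N(21) − N(24)) / N(18).
= (1,745 − 1,125) / 2,640 = 620 / 2,640 = 0.234848.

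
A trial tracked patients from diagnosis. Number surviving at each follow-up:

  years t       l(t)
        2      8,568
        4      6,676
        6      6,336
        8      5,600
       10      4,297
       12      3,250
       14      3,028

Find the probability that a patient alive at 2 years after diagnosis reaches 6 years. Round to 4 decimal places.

The conditional survival probability is l(6)/l(2) = 6,336/8,568 = 0.739496.

0.7395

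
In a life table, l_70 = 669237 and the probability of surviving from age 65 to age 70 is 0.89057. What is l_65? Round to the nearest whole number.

751470

l_65 = l_70 / p = 669237 / 0.89057 = 751470.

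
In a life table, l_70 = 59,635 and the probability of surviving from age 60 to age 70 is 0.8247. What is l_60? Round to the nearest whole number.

72311

l_60 = l_70 / p = 59,635 / 0.8247 = 72311.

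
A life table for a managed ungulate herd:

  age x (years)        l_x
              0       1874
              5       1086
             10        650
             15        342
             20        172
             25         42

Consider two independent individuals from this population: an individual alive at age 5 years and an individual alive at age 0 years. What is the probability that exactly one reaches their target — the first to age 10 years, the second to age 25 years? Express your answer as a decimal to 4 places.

0.5941

p₁ = l_10/l_5 = 650/1086 = 0.598527; p₂ = l_25/l_0 = 42/1874 = 0.022412.
P(exactly one) = p₁(1−p₂) + (1−p₁)p₂ = 0.585113 + 0.008998 = 0.594111.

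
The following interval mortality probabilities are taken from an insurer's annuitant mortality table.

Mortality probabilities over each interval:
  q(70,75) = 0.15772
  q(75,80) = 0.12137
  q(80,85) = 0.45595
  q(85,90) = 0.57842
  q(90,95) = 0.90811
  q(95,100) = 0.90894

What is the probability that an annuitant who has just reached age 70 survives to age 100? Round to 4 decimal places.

0.0014

Survival from 70 to 100 is the product of surviving each interval: (1 − 0.15772) × (1 − 0.12137) × (1 − 0.45595) × (1 − 0.57842) × (1 − 0.90811) × (1 − 0.90894).
= 0.84228 × 0.87863 × 0.54405 × 0.42158 × 0.09189 × 0.09106 = 0.001420.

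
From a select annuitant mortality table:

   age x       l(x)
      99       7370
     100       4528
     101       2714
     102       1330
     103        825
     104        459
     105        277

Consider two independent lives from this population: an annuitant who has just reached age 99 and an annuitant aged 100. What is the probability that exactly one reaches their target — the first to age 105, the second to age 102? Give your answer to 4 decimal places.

0.3092

p₁ = l(105)/l(99) = 277/7370 = 0.037585; p₂ = l(102)/l(100) = 1330/4528 = 0.293728.
P(exactly one) = p₁(1−p₂) + (1−p₁)p₂ = 0.026545 + 0.282688 = 0.309233.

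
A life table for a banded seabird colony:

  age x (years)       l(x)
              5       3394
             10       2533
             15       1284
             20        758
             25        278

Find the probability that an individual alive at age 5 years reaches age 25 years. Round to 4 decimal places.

0.0819

The conditional survival probability is l(25)/l(5) = 278/3394 = 0.081909.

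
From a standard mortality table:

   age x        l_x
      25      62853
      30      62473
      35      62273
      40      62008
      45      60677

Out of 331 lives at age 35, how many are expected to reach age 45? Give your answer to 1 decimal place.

322.5

The relevant probability is 60677/62273 = 0.974371.
Expected number = 331 × 0.974371 = 322.5.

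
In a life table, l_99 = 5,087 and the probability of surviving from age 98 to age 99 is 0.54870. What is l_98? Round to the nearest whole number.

l_98 = l_99 / p = 5,087 / 0.54870 = 9271.

9271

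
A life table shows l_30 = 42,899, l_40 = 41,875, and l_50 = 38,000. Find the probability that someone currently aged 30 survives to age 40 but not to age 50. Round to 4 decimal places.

0.0903

This is the probability of reaching 40 but not 50, conditional on being alive at 30: (l_40 − l_50) / l_30.
= (41,875 − 38,000) / 42,899 = 3,875 / 42,899 = 0.090328.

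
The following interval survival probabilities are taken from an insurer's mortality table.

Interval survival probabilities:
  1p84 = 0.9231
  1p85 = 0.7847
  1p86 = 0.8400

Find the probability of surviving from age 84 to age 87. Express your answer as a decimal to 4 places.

0.6085

3p84 = 0.9231 × 0.7847 × 0.8400.
= 0.608460.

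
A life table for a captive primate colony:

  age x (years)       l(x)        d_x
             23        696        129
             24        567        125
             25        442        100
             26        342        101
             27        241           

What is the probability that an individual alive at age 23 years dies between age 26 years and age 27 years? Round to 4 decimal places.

0.1451

This is the probability of reaching 26 but not 27, conditional on being alive at 23: (l(26) − l(27)) / l(23).
= (342 − 241) / 696 = 101 / 696 = 0.145115.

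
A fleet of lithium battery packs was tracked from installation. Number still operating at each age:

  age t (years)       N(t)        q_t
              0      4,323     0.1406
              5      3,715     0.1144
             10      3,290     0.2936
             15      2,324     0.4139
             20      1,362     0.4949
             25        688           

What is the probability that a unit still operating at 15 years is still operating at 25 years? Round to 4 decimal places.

The conditional survival probability is N(25)/N(15) = 688/2,324 = 0.296041.

0.2960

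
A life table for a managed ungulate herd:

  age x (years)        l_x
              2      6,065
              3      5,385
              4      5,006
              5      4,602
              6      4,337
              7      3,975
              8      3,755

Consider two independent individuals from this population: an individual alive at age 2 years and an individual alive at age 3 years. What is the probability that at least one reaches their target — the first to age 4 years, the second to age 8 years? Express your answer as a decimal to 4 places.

0.9471

p₁ = l_4/l_2 = 5,006/6,065 = 0.825392; p₂ = l_8/l_3 = 3,755/5,385 = 0.697307.
P(at least one) = 1 − (1−p₁)(1−p₂) = 1 − 0.174608 × 0.302693 = 0.947147.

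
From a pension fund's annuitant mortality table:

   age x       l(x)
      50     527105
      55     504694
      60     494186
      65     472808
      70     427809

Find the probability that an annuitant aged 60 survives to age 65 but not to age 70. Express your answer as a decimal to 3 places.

0.091

This is the probability of reaching 65 but not 70, conditional on being alive at 60: (l(65) − l(70)) / l(60).
= (472808 − 427809) / 494186 = 44999 / 494186 = 0.091057.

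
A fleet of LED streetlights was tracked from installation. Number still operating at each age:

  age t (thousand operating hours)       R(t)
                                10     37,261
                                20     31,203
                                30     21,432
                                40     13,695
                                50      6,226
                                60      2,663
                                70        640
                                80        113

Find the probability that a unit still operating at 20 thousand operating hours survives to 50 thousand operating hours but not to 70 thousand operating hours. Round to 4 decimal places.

This is the probability of reaching 50 but not 70, conditional on being operational at 20: (R(50) − R(70)) / R(20).
= (6,226 − 640) / 31,203 = 5,586 / 31,203 = 0.179021.

0.1790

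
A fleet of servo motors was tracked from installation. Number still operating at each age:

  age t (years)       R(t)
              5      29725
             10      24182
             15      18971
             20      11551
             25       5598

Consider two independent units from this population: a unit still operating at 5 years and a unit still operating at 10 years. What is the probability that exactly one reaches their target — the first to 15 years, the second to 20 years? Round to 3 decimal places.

0.506

p₁ = R(15)/R(5) = 18971/29725 = 0.638217; p₂ = R(20)/R(10) = 11551/24182 = 0.477669.
P(exactly one) = p₁(1−p₂) + (1−p₁)p₂ = 0.333361 + 0.172813 = 0.506173.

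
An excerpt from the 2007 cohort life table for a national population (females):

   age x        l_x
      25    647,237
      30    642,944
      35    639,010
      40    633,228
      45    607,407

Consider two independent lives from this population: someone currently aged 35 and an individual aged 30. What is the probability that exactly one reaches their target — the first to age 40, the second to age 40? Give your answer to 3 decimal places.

0.024

p₁ = l_40/l_35 = 633,228/639,010 = 0.990952; p₂ = l_40/l_30 = 633,228/642,944 = 0.984888.
P(exactly one) = p₁(1−p₂) + (1−p₁)p₂ = 0.014975 + 0.008911 = 0.023887.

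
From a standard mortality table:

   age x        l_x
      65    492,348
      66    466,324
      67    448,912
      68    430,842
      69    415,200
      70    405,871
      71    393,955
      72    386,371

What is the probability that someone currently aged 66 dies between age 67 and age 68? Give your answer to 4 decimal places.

0.0387

We want 1|1q66 = (l_67 − l_68)/l_66.
This is the probability of reaching 67 but not 68, conditional on being alive at 66: (l_67 − l_68) / l_66.
= (448,912 − 430,842) / 466,324 = 18,070 / 466,324 = 0.038750.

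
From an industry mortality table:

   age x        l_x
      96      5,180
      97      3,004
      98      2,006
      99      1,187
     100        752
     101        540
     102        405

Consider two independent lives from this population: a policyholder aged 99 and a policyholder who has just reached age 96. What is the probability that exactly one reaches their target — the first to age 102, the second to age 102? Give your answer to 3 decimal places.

p₁ = l_102/l_99 = 405/1,187 = 0.341196; p₂ = l_102/l_96 = 405/5,180 = 0.078185.
P(exactly one) = p₁(1−p₂) + (1−p₁)p₂ = 0.314520 + 0.051509 = 0.366028.

0.366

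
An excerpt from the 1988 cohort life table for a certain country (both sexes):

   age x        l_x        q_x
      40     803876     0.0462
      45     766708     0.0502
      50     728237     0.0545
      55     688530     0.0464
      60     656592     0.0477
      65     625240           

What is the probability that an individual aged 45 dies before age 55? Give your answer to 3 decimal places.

0.102

P(die before 55 | alive at 45) = 1 − l_55/l_45 = 1 − 688530/766708 = (78178)/766708 = 0.101966.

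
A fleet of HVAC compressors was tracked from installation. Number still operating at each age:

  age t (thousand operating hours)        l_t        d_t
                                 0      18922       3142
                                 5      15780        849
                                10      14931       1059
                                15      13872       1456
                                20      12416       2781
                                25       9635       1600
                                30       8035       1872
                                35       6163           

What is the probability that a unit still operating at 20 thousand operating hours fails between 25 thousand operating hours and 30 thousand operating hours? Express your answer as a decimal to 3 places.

0.129

This is the probability of reaching 25 but not 30, conditional on being operational at 20: (l_25 − l_30) / l_20.
= (9635 − 8035) / 12416 = 1600 / 12416 = 0.128866.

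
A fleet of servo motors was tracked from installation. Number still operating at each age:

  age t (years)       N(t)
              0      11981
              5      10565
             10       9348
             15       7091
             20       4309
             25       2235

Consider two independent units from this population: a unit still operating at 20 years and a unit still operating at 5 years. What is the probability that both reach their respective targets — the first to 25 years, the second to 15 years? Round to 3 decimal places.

0.348

p₁ = N(25)/N(20) = 2235/4309 = 0.518682; p₂ = N(15)/N(5) = 7091/10565 = 0.671178.
P(both) = p₁ × p₂ = 0.518682 × 0.671178 = 0.348128.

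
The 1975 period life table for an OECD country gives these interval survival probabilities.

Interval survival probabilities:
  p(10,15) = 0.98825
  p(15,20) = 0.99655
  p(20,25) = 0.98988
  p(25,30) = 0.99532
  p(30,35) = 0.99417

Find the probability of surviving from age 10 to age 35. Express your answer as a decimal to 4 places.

0.9647

The overall survival probability is 0.98825 × 0.99655 × 0.98988 × 0.99532 × 0.99417.
= 0.964655.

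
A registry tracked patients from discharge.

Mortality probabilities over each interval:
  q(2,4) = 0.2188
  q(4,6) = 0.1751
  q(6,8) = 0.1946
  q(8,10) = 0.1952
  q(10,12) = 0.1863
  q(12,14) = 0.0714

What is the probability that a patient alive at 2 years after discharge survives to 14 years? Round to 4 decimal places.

0.3156

P(survive 2→14) = (1 − 0.2188) × (1 − 0.1751) × (1 − 0.1946) × (1 − 0.1952) × (1 − 0.1863) × (1 − 0.0714).
= 0.7812 × 0.8249 × 0.8054 × 0.8048 × 0.8137 × 0.9286 = 0.315614.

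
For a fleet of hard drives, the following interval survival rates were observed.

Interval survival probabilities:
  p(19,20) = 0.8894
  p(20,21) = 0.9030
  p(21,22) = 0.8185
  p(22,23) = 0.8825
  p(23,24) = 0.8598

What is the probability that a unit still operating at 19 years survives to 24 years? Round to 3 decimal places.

Chaining the interval survival probabilities: 0.8894 × 0.9030 × 0.8185 × 0.8825 × 0.8598.
= 0.498788.

0.499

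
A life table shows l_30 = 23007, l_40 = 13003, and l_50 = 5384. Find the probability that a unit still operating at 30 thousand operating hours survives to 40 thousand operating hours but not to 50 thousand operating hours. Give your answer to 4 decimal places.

0.3312

This is the probability of reaching 40 but not 50, conditional on being operational at 30: (l_40 − l_50) / l_30.
= (13003 − 5384) / 23007 = 7619 / 23007 = 0.331160.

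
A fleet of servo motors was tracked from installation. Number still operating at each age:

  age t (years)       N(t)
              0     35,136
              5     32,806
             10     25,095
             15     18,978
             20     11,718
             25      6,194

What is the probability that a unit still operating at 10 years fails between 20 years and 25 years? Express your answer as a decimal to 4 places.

0.2201

This is the probability of reaching 20 but not 25, conditional on being operational at 10: (N(20) − N(25)) / N(10).
= (11,718 − 6,194) / 25,095 = 5,524 / 25,095 = 0.220124.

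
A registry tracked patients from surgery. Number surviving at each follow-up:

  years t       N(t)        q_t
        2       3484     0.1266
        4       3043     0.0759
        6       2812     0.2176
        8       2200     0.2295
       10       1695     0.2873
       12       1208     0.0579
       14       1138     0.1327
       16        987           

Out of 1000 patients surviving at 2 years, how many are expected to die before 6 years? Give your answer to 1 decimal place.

The relevant probability is 1 − 2812/3484 = 0.192882.
Expected number = 1000 × 0.192882 = 192.9.

192.9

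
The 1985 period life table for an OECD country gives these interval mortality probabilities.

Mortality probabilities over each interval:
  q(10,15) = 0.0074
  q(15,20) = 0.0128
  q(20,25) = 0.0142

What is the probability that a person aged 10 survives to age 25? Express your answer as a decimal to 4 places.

0.9660

Survival from 10 to 25 is the product of surviving each interval: (1 − 0.0074) × (1 − 0.0128) × (1 − 0.0142).
= 0.9926 × 0.9872 × 0.9858 = 0.965980.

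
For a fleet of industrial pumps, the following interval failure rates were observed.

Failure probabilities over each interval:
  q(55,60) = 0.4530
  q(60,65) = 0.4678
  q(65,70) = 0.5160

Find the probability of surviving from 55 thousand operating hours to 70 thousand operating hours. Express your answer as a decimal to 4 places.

Survival from 55 to 70 is the product of surviving each interval: (1 − 0.4530) × (1 − 0.4678) × (1 − 0.5160).
= 0.5470 × 0.5322 × 0.4840 = 0.140899.

0.1409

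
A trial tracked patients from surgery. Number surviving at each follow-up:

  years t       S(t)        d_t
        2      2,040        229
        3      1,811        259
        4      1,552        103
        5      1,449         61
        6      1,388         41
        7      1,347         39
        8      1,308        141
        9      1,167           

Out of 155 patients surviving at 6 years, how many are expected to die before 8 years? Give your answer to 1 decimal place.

The relevant probability is 1 − 1,308/1,388 = 0.057637.
Expected number = 155 × 0.057637 = 8.9.

8.9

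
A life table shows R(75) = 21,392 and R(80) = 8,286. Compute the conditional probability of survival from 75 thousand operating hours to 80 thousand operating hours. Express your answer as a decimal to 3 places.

0.387

The conditional survival probability is R(80)/R(75) = 8,286/21,392 = 0.387341.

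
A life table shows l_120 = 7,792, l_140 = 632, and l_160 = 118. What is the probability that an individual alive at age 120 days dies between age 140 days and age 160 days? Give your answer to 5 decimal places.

0.06597

This is the probability of reaching 140 but not 160, conditional on being alive at 120: (l_140 − l_160) / l_120.
= (632 − 118) / 7,792 = 514 / 7,792 = 0.065965.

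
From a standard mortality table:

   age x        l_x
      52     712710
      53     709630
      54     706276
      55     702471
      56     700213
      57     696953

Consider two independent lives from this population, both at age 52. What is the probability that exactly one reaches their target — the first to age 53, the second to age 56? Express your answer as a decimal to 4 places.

p₁ = l_53/l_52 = 709630/712710 = 0.995678; p₂ = l_56/l_52 = 700213/712710 = 0.982466.
P(exactly one) = p₁(1−p₂) + (1−p₁)p₂ = 0.017458 + 0.004246 = 0.021704.

0.0217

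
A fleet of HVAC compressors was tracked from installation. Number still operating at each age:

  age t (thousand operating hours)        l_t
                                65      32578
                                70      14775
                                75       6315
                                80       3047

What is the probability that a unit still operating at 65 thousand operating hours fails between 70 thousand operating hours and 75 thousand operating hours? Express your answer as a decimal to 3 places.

This is the probability of reaching 70 but not 75, conditional on being operational at 65: (l_70 − l_75) / l_65.
= (14775 − 6315) / 32578 = 8460 / 32578 = 0.259684.

0.260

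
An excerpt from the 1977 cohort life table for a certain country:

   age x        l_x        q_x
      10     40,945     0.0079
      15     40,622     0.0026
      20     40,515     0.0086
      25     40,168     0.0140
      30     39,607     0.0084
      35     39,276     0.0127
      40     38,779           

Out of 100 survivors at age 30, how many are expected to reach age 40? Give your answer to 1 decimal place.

The relevant probability is 38,779/39,607 = 0.979095.
Expected number = 100 × 0.979095 = 97.9.

97.9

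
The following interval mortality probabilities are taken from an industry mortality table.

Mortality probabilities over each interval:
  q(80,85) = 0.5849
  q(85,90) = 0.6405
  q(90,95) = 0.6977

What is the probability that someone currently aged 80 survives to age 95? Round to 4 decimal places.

0.0451

P(survive 80→95) = (1 − 0.5849) × (1 − 0.6405) × (1 − 0.6977).
= 0.4151 × 0.3595 × 0.3023 = 0.045112.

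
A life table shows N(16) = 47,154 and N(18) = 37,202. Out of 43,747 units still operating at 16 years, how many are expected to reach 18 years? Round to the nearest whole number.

The relevant probability is 37,202/47,154 = 0.788947.
Expected number = 43,747 × 0.788947 = 34514.

34514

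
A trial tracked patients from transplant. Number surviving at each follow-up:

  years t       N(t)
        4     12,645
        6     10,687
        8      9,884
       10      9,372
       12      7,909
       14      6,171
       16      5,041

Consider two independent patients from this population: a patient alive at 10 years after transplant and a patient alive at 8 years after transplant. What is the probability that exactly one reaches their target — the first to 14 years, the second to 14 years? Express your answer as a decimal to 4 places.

p₁ = N(14)/N(10) = 6,171/9,372 = 0.658451; p₂ = N(14)/N(8) = 6,171/9,884 = 0.624342.
P(exactly one) = p₁(1−p₂) + (1−p₁)p₂ = 0.247352 + 0.213243 = 0.460596.

0.4606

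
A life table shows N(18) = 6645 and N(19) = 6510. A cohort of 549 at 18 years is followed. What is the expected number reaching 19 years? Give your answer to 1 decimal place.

537.8

The relevant probability is 6510/6645 = 0.979684.
Expected number = 549 × 0.979684 = 537.8.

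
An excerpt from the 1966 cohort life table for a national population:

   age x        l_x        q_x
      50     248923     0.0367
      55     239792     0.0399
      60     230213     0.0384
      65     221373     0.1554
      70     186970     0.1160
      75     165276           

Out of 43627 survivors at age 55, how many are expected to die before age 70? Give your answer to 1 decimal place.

The relevant probability is 1 − 186970/239792 = 0.220283.
Expected number = 43627 × 0.220283 = 9610.3.

9610.3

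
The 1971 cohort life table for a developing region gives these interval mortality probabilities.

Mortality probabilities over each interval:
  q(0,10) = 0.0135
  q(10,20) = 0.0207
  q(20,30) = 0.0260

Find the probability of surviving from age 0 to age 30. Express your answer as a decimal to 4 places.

Chaining the interval survival probabilities: (1 − 0.0135) × (1 − 0.0207) × (1 − 0.0260).
= 0.9865 × 0.9793 × 0.9740 = 0.940961.

0.9410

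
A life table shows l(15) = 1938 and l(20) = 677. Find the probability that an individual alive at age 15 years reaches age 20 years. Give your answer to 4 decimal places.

0.3493

The conditional survival probability is l(20)/l(15) = 677/1938 = 0.349329.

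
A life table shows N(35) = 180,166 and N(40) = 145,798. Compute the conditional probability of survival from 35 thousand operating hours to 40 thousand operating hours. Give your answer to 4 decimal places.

0.8092

The conditional survival probability is N(40)/N(35) = 145,798/180,166 = 0.809243.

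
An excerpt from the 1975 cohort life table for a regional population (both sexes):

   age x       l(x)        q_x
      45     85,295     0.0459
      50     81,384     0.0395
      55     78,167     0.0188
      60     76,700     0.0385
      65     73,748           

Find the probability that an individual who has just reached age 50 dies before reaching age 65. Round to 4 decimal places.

0.0938

P(die before 65 | alive at 50) = 1 − l(65)/l(50) = 1 − 73,748/81,384 = (7,636)/81,384 = 0.093827.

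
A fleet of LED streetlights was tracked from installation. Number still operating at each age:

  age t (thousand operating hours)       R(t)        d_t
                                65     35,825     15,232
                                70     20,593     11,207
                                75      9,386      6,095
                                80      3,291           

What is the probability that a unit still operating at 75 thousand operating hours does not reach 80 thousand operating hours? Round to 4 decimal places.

0.6494

P(fail before 80 | operational at 75) = 1 − R(80)/R(75) = 1 − 3,291/9,386 = (6,095)/9,386 = 0.649371.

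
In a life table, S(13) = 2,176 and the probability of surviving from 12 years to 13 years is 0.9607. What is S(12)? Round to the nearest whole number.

2265

S(12) = S(13) / p = 2,176 / 0.9607 = 2265.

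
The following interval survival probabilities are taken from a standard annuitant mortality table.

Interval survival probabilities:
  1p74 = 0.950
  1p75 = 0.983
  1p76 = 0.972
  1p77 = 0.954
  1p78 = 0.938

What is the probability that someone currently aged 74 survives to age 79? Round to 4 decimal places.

Chaining the interval survival probabilities: 0.950 × 0.983 × 0.972 × 0.954 × 0.938.
= 0.812259.

0.8123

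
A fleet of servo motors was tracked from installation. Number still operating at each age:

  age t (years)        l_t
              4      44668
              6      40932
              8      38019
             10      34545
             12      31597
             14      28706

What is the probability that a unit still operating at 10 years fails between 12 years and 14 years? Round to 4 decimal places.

This is the probability of reaching 12 but not 14, conditional on being operational at 10: (l_12 − l_14) / l_10.
= (31597 − 28706) / 34545 = 2891 / 34545 = 0.083688.

0.0837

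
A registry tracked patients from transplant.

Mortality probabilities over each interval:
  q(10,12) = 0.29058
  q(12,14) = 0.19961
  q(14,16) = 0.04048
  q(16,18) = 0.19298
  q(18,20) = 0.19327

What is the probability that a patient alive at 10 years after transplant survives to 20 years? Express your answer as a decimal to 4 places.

The overall survival probability is (1 − 0.29058) × (1 − 0.19961) × (1 − 0.04048) × (1 − 0.19298) × (1 − 0.19327).
= 0.70942 × 0.80039 × 0.95952 × 0.80702 × 0.80673 = 0.354709.

0.3547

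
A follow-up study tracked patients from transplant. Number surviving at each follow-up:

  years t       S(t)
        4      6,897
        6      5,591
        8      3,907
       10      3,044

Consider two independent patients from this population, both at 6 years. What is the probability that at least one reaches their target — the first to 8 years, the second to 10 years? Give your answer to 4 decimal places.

0.8628

p₁ = S(8)/S(6) = 3,907/5,591 = 0.698802; p₂ = S(10)/S(6) = 3,044/5,591 = 0.544446.
P(at least one) = 1 − (1−p₁)(1−p₂) = 1 − 0.301198 × 0.455554 = 0.862788.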